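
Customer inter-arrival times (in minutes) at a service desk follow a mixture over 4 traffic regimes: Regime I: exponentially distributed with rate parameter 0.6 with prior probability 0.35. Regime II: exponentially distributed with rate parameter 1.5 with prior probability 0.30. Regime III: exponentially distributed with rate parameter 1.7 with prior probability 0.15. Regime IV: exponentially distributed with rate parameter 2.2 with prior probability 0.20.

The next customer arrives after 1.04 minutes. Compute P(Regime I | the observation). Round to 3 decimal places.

By Bayes' theorem, P(k | x) = P(Z=k) f_k(x) / Σ_j P(Z=j) f_j(x).
Component likelihoods at x = 1.04 minutes:
  f_I = 0.321478
  f_II = 0.315204
  f_III = 0.290146
  f_IV = 0.223232
Prior × likelihood for each component:
  P(Z=I)·f_I = 0.35 × 0.321478 = 0.112517
  P(Z=II)·f_II = 0.30 × 0.315204 = 0.0945612
  P(Z=III)·f_III = 0.15 × 0.290146 = 0.0435219
  P(Z=IV)·f_IV = 0.20 × 0.223232 = 0.0446464
Marginal: 0.112517 + 0.0945612 + 0.0435219 + 0.0446464 = 0.295247
P(Regime I | x) ≈ 0.381

0.381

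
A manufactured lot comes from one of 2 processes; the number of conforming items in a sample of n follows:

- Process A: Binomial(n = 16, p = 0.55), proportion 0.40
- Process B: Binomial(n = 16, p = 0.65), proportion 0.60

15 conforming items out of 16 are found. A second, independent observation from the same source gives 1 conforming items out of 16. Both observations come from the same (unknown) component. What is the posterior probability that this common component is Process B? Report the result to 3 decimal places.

Posterior ∝ prior × likelihood, so P(k | x) ∝ π_k f_k(x); normalise over all components.
Since both observations come from the same component, the likelihood for component k is f_k(x₁)·f_k(x₂).
  L_A = [C(16,15)·0.55^15·0.45^1 = 16·0.000127479·0.45 = 0.000917852] × [5.5293e-05] = 5.07508e-08
  L_B = [C(16,15)·0.65^15·0.35^1 = 16·0.00156207·0.35 = 0.00874759] × [1.50679e-06] = 1.31808e-08
Unnormalised posteriors:
  π_A·L_A = 0.40 × 5.07508e-08 = 2.03003e-08
  π_B·L_B = 0.60 × 1.31808e-08 = 7.90849e-09
Evidence: 2.03003e-08 + 7.90849e-09 = 2.82088e-08
P(Process B | x) = 7.90849e-09 / 2.82088e-08 ≈ 0.280

0.280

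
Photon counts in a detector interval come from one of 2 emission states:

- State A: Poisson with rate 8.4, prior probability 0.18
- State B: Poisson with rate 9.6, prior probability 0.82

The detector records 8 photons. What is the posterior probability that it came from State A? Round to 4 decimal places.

The responsibility of component k is π_k f_k(x) divided by Σ_j π_j f_j(x).
Component likelihoods at x = 8 photons:
  p_A = e^(−8.4)·8.4^8/8! = 0.138242
  p_B = e^(−9.6)·9.6^8/8! = 0.121178
Prior × likelihood for each component:
  π_A·p_A = 0.18 × 0.138242 = 0.0248836
  π_B·p_B = 0.82 × 0.121178 = 0.0993656
Sum: 0.0248836 + 0.0993656 = 0.124249
So the posterior for State A is 0.0248836 / 0.124249 ≈ 0.2003.

0.2003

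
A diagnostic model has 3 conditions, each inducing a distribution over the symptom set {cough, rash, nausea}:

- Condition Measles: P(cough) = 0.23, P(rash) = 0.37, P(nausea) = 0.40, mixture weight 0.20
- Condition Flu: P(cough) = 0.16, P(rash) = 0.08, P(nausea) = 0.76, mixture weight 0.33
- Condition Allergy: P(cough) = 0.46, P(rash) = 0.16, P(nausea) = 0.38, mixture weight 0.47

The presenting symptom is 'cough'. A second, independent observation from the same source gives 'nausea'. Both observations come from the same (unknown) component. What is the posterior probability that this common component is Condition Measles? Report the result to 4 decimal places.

0.1308

The responsibility of component k is w_k f_k(x) divided by Σ_j w_j f_j(x).
Since both observations come from the same component, the likelihood for component k is f_k(x₁)·f_k(x₂).
  L_Measles = [0.23] × [0.4] = 0.092
  L_Flu = [0.16] × [0.76] = 0.1216
  L_Allergy = [0.46] × [0.38] = 0.1748
Unnormalised posteriors:
  w_Measles·L_Measles = 0.20 × 0.092 = 0.0184
  w_Flu·L_Flu = 0.33 × 0.1216 = 0.040128
  w_Allergy·L_Allergy = 0.47 × 0.1748 = 0.082156
Normaliser: 0.0184 + 0.040128 + 0.082156 = 0.140684
So the posterior for Condition Measles is 0.0184 / 0.140684 ≈ 0.1308.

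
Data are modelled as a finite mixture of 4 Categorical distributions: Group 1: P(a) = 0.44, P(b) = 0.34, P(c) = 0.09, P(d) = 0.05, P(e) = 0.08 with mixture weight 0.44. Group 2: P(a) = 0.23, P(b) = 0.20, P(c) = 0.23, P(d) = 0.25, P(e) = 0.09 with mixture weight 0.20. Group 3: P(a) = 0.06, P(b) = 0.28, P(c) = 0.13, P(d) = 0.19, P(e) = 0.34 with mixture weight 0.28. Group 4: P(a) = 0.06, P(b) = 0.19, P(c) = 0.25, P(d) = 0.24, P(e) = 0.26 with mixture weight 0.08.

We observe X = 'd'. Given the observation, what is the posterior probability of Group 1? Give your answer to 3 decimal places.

0.152

The responsibility of component k is π_k f_k(x) divided by Σ_j π_j f_j(x).
Evaluate each component's likelihood at the observed value:
  f_1 = 0.05
  f_2 = 0.25
  f_3 = 0.19
  f_4 = 0.24
Prior × likelihood for each component:
  π_1·f_1 = 0.44 × 0.05 = 0.022
  π_2·f_2 = 0.20 × 0.25 = 0.05
  π_3·f_3 = 0.28 × 0.19 = 0.0532
  π_4·f_4 = 0.08 × 0.24 = 0.0192
Denominator: 0.022 + 0.05 + 0.0532 + 0.0192 = 0.1444
P(Group 1 | 'd') ≈ 0.152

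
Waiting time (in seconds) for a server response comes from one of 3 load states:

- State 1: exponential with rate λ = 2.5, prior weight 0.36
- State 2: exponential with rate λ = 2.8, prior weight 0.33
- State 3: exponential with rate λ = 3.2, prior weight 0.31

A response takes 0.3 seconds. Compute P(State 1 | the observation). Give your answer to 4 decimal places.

The responsibility of component k is P(Z=k) f_k(x) divided by Σ_j P(Z=j) f_j(x).
Component likelihoods at x = 0.3 seconds:
  f_1 = 2.5·e^(−2.5·0.3) = 2.5·e^(−0.7500) = 1.18092
  f_2 = 2.8·e^(−2.8·0.3) = 2.8·e^(−0.8400) = 1.20879
  f_3 = 3.2·e^(−3.2·0.3) = 3.2·e^(−0.9600) = 1.22526
Weight by the priors:
  P(Z=1)·f_1 = 0.36 × 1.18092 = 0.42513
  P(Z=2)·f_2 = 0.33 × 1.20879 = 0.398901
  P(Z=3)·f_3 = 0.31 × 1.22526 = 0.37983
Normaliser: 0.42513 + 0.398901 + 0.37983 = 1.20386
So the posterior for State 1 is 0.42513 / 1.20386 ≈ 0.3531.

0.3531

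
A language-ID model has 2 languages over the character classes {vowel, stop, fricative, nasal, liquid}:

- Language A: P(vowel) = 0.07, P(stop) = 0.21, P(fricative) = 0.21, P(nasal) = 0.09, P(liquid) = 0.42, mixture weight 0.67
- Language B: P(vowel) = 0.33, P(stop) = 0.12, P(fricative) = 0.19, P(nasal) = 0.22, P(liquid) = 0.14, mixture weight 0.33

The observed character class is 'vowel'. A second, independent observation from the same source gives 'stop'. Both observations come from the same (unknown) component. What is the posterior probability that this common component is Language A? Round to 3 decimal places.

0.430

P(component k | x) = P(Z=k)·f_k(x) / marginal(x), where marginal(x) = Σ_j P(Z=j)·f_j(x).
Since both observations come from the same component, the likelihood for component k is f_k(x₁)·f_k(x₂).
  p_A = [P(vowel | comp) = 0.07] × [0.21] = 0.0147
  p_B = [P(vowel | comp) = 0.33] × [0.12] = 0.0396
Unnormalised posteriors:
  P(Z=A)·p_A = 0.67 × 0.0147 = 0.009849
  P(Z=B)·p_B = 0.33 × 0.0396 = 0.013068
Marginal: 0.009849 + 0.013068 = 0.022917
P(Language A | data) ≈ 0.430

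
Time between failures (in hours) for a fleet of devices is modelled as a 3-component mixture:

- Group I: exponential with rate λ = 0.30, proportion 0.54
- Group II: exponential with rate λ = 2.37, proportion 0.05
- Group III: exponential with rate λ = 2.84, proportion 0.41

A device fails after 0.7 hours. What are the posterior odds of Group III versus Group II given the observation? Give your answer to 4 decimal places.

7.0713

The posterior odds equal the prior odds times the likelihood ratio: (P(Z=i)/P(Z=j))·(f_i(x)/f_j(x)).
Component likelihoods at x = 0.7 hours:
  p_I = 0.30·e^(−0.30·0.7) = 0.30·e^(−0.2100) = 0.243175
  p_II = 2.37·e^(−2.37·0.7) = 2.37·e^(−1.6590) = 0.45108
  p_III = 2.84·e^(−2.84·0.7) = 2.84·e^(−1.9880) = 0.388992
Posterior odds = (P(Z=III)·p_III) / (P(Z=II)·p_II) = (0.41·0.388992) / (0.05·0.45108) = 0.159487 / 0.022554 ≈ 7.0713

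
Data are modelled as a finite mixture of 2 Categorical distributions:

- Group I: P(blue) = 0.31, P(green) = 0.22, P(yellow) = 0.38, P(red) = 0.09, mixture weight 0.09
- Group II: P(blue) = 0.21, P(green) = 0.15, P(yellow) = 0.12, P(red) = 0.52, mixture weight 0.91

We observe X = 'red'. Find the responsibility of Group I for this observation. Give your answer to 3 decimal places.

The responsibility of component k is w_k f_k(x) divided by Σ_j w_j f_j(x).
Evaluate each component's likelihood at the observed value:
  f_I = P(red | comp) = 0.09
  f_II = P(red | comp) = 0.52
Multiply by the mixture weights:
  w_I·f_I = 0.09 × 0.09 = 0.0081
  w_II·f_II = 0.91 × 0.52 = 0.4732
Evidence: 0.0081 + 0.4732 = 0.4813
So the posterior for Group I is 0.0081 / 0.4813 ≈ 0.017.

0.017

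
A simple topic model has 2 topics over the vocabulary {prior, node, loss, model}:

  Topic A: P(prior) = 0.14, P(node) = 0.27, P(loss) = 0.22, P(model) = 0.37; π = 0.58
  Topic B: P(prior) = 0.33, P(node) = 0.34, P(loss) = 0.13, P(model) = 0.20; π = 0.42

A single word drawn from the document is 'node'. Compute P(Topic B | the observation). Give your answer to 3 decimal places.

By Bayes' theorem, P(k | x) = π_k f_k(x) / Σ_j π_j f_j(x).
Evaluate each component's likelihood at the observed value:
  L_A = 0.27
  L_B = 0.34
Multiply by the mixture weights:
  π_A·L_A = 0.58 × 0.27 = 0.1566
  π_B·L_B = 0.42 × 0.34 = 0.1428
Evidence: 0.1566 + 0.1428 = 0.2994
P(Topic B | the observation) ≈ 0.477

0.477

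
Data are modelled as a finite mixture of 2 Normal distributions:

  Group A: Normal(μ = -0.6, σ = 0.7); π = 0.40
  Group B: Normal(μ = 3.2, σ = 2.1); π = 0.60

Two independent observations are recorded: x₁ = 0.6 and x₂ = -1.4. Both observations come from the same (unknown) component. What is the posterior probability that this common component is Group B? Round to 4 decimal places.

0.0555

The responsibility of component k is π_k f_k(x) divided by Σ_j π_j f_j(x).
Since both observations come from the same component, the likelihood for component k is f_k(x₁)·f_k(x₂).
  p_A = [(1/(0.7·√(2π)))·exp(−(0.6−-0.6)²/(2·0.7²)) = 0.569918·exp(-1.46939) = 0.131119] × [0.296614] = 0.0388916
  p_B = [(1/(2.1·√(2π)))·exp(−(0.6−3.2)²/(2·2.1²)) = 0.189973·exp(-0.76644) = 0.0882735] × [0.0172496] = 0.00152268
Multiply by the mixture weights:
  π_A·p_A = 0.40 × 0.0388916 = 0.0155567
  π_B·p_B = 0.60 × 0.00152268 = 0.000913607
Sum: 0.0155567 + 0.000913607 = 0.0164703
P(Group B | data) = 0.000913607 / 0.0164703 ≈ 0.0555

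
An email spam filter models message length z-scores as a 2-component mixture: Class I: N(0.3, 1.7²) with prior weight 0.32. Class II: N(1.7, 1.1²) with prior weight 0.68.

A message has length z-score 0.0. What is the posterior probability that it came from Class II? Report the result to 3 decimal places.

Apply Bayes' rule: the posterior for each component is proportional to its prior times its likelihood at x.
Evaluate each component's likelihood at the observed value:
  L_I = 0.231046
  L_II = 0.109869
Prior × likelihood for each component:
  π_I·L_I = 0.32 × 0.231046 = 0.0739348
  π_II·L_II = 0.68 × 0.109869 = 0.0747111
Sum: 0.0739348 + 0.0747111 = 0.148646
P(Class II | data) ≈ 0.503

0.503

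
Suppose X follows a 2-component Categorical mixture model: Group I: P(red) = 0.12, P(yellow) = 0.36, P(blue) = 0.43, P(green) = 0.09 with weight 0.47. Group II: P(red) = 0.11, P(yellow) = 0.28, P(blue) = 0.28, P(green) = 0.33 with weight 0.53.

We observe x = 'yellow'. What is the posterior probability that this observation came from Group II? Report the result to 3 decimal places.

By Bayes' theorem, P(k | x) = w_k f_k(x) / Σ_j w_j f_j(x).
Categorical probabilities:
  f_I = P(yellow | comp) = 0.36
  f_II = P(yellow | comp) = 0.28
Prior × likelihood for each component:
  w_I·f_I = 0.47 × 0.36 = 0.1692
  w_II·f_II = 0.53 × 0.28 = 0.1484
Normaliser: 0.1692 + 0.1484 = 0.3176
Responsibility of Group II: 0.1484 / 0.3176 ≈ 0.467

0.467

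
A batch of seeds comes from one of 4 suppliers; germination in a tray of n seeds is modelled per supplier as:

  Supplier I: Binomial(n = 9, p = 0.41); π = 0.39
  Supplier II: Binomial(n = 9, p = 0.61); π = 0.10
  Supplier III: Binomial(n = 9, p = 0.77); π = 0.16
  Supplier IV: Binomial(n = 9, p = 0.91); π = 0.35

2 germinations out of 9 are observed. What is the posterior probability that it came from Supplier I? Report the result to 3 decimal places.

0.968

P(component k | x) = w_k·f_k(x) / marginal(x), where marginal(x) = Σ_j w_j·f_j(x).
Evaluate each component's likelihood at the observed value:
  f_I = C(9,2)·0.41^2·0.59^7 = 36·0.1681·0.0248865 = 0.150603
  f_II = C(9,2)·0.61^2·0.39^7 = 36·0.3721·0.00137231 = 0.0183829
  f_III = C(9,2)·0.77^2·0.23^7 = 36·0.5929·3.40483e-05 = 0.00072674
  f_IV = C(9,2)·0.91^2·0.09^7 = 36·0.8281·4.78297e-08 = 1.42588e-06
Unnormalised posteriors:
  w_I·f_I = 0.39 × 0.150603 = 0.0587353
  w_II·f_II = 0.10 × 0.0183829 = 0.00183829
  w_III·f_III = 0.16 × 0.00072674 = 0.000116278
  w_IV·f_IV = 0.35 × 1.42588e-06 = 4.99058e-07
Evidence: 0.0587353 + 0.00183829 + 0.000116278 + 4.99058e-07 = 0.0606903
So the posterior for Supplier I is 0.0587353 / 0.0606903 ≈ 0.968.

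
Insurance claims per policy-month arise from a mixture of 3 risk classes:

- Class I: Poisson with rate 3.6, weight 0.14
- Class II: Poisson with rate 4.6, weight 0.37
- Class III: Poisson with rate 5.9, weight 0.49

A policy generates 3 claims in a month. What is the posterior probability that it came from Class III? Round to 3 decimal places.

By Bayes' theorem, P(k | x) = w_k f_k(x) / Σ_j w_j f_j(x).
Poisson probabilities:
  f_I = 0.212469
  f_II = 0.163068
  f_III = 0.0937707
Unnormalised posteriors:
  w_I·f_I = 0.14 × 0.212469 = 0.0297457
  w_II·f_II = 0.37 × 0.163068 = 0.060335
  w_III·f_III = 0.49 × 0.0937707 = 0.0459477
Denominator: 0.0297457 + 0.060335 + 0.0459477 = 0.136028
So the posterior for Class III is 0.0459477 / 0.136028 ≈ 0.338.

0.338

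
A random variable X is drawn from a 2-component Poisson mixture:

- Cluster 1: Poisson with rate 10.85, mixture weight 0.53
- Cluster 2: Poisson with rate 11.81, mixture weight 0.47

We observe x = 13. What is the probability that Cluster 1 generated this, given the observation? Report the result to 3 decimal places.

0.494

The responsibility of component k is π_k f_k(x) divided by Σ_j π_j f_j(x).
Poisson probabilities:
  L_1 = 0.0899935
  L_2 = 0.103741
Multiply by the mixture weights:
  π_1·L_1 = 0.53 × 0.0899935 = 0.0476966
  π_2·L_2 = 0.47 × 0.103741 = 0.0487583
Marginal: 0.0476966 + 0.0487583 = 0.0964548
Responsibility of Cluster 1: 0.0476966 / 0.0964548 ≈ 0.494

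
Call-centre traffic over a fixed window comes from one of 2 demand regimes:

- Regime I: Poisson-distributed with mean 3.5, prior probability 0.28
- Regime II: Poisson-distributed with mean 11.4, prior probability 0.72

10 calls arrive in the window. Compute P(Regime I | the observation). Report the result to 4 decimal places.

0.0077

Apply Bayes' rule: the posterior for each component is proportional to its prior times its likelihood at x.
Evaluate each component's likelihood at the observed value:
  L_I = e^(−3.5)·3.5^10/10! = 0.00229555
  L_II = e^(−11.4)·11.4^10/10! = 0.114374
Multiply by the mixture weights:
  w_I·L_I = 0.28 × 0.00229555 = 0.000642754
  w_II·L_II = 0.72 × 0.114374 = 0.0823495
Sum: 0.000642754 + 0.0823495 = 0.0829922
P(Regime I | data) = 0.000642754 / 0.0829922 ≈ 0.0077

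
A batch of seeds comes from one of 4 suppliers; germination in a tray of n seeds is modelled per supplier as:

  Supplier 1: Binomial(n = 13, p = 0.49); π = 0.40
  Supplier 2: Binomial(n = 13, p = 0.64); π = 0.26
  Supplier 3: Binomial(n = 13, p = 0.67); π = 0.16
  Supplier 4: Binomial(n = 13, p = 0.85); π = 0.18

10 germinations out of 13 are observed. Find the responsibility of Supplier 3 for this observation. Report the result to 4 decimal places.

0.2578

By Bayes' theorem, P(k | x) = P(Z=k) f_k(x) / Σ_j P(Z=j) f_j(x).
Evaluate each component's likelihood at the observed value:
  p_1 = 0.0302717
  p_2 = 0.153841
  p_3 = 0.187351
  p_4 = 0.190033
Unnormalised posteriors:
  P(Z=1)·p_1 = 0.40 × 0.0302717 = 0.0121087
  P(Z=2)·p_2 = 0.26 × 0.153841 = 0.0399988
  P(Z=3)·p_3 = 0.16 × 0.187351 = 0.0299762
  P(Z=4)·p_4 = 0.18 × 0.190033 = 0.0342059
Marginal: 0.0121087 + 0.0399988 + 0.0299762 + 0.0342059 = 0.11629
P(Supplier 3 | the observation) = 0.0299762 / 0.11629 ≈ 0.2578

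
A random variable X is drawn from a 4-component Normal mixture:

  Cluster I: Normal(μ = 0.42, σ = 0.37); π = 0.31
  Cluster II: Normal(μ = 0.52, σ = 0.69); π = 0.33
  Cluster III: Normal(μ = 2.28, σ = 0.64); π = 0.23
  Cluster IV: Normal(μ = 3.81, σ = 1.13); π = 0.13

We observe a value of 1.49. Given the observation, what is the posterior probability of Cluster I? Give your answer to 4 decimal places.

0.0344

Apply Bayes' rule: the posterior for each component is proportional to its prior times its likelihood at x.
Evaluate each component's likelihood at the observed value:
  L_I = (1/(0.37·√(2π)))·exp(−(1.49−0.42)²/(2·0.37²)) = 1.078222·exp(-4.18152) = 0.0164702
  L_II = (1/(0.69·√(2π)))·exp(−(1.49−0.52)²/(2·0.69²)) = 0.578177·exp(-0.98813) = 0.215239
  L_III = (1/(0.64·√(2π)))·exp(−(1.49−2.28)²/(2·0.64²)) = 0.623347·exp(-0.76184) = 0.290982
  L_IV = (1/(1.13·√(2π)))·exp(−(1.49−3.81)²/(2·1.13²)) = 0.353046·exp(-2.10760) = 0.0429053
Weight by the priors:
  π_I·L_I = 0.31 × 0.0164702 = 0.00510575
  π_II·L_II = 0.33 × 0.215239 = 0.0710288
  π_III·L_III = 0.23 × 0.290982 = 0.066926
  π_IV·L_IV = 0.13 × 0.0429053 = 0.00557769
Denominator: 0.00510575 + 0.0710288 + 0.066926 + 0.00557769 = 0.148638
So the posterior for Cluster I is 0.00510575 / 0.148638 ≈ 0.0344.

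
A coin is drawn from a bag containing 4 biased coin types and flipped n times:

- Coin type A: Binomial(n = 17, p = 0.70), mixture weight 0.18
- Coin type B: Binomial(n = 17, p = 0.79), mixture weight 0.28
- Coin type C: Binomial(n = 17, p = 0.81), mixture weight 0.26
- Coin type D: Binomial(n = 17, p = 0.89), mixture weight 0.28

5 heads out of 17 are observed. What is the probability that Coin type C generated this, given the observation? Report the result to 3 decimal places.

The responsibility of component k is w_k f_k(x) divided by Σ_j w_j f_j(x).
Component likelihoods at x = 5 heads out of 17:
  p_A = C(17,5)·0.70^5·0.30^12 = 6188·0.16807·5.31441e-07 = 0.000552708
  p_B = C(17,5)·0.79^5·0.21^12 = 6188·0.307706·7.35583e-09 = 1.40061e-05
  p_C = C(17,5)·0.81^5·0.19^12 = 6188·0.348678·2.21331e-09 = 4.7755e-06
  p_D = C(17,5)·0.89^5·0.11^12 = 6188·0.558406·3.13843e-12 = 1.08446e-08
Unnormalised posteriors:
  w_A·p_A = 0.18 × 0.000552708 = 9.94874e-05
  w_B·p_B = 0.28 × 1.40061e-05 = 3.92171e-06
  w_C·p_C = 0.26 × 4.7755e-06 = 1.24163e-06
  w_D·p_D = 0.28 × 1.08446e-08 = 3.03648e-09
Sum: 9.94874e-05 + 3.92171e-06 + 1.24163e-06 + 3.03648e-09 = 0.000104654
So the posterior for Coin type C is 1.24163e-06 / 0.000104654 ≈ 0.012.

0.012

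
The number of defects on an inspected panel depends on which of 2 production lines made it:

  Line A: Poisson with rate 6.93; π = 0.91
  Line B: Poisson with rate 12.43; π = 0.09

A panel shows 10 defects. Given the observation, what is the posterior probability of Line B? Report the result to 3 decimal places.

0.122

Apply Bayes' rule: the posterior for each component is proportional to its prior times its likelihood at x.
Component likelihoods at x = 10 defects:
  f_A = 0.0688507
  f_B = 0.0969768
Weight by the priors:
  w_A·f_A = 0.91 × 0.0688507 = 0.0626542
  w_B·f_B = 0.09 × 0.0969768 = 0.00872791
Denominator: 0.0626542 + 0.00872791 = 0.0713821
Responsibility of Line B: 0.00872791 / 0.0713821 ≈ 0.122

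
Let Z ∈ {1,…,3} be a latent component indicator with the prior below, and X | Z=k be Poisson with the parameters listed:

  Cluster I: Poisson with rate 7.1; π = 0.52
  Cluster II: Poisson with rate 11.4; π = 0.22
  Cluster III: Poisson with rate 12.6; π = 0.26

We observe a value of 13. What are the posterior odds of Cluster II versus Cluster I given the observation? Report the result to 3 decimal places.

2.706

The posterior odds equal the prior odds times the likelihood ratio: (P(Z=i)/P(Z=j))·(f_i(x)/f_j(x)).
Poisson probabilities:
  f_I = 0.0154379
  f_II = 0.0987474
  f_III = 0.109251
Odds = (0.22/0.52) × (0.0987474/0.0154379) = 0.423077 × 6.39644 ≈ 2.706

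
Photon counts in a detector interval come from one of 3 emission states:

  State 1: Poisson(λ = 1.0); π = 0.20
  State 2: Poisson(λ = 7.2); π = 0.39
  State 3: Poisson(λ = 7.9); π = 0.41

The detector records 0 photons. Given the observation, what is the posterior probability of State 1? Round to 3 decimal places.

Apply Bayes' rule: the posterior for each component is proportional to its prior times its likelihood at x.
Evaluate each component's likelihood at the observed value:
  L_1 = e^(−1.0)·1.0^0/0! = 0.367879
  L_2 = e^(−7.2)·7.2^0/0! = 0.000746586
  L_3 = e^(−7.9)·7.9^0/0! = 0.000370744
Prior × likelihood for each component:
  P(Z=1)·L_1 = 0.20 × 0.367879 = 0.0735759
  P(Z=2)·L_2 = 0.39 × 0.000746586 = 0.000291168
  P(Z=3)·L_3 = 0.41 × 0.000370744 = 0.000152005
Denominator: 0.0735759 + 0.000291168 + 0.000152005 = 0.0740191
Responsibility of State 1: 0.0735759 / 0.0740191 ≈ 0.994

0.994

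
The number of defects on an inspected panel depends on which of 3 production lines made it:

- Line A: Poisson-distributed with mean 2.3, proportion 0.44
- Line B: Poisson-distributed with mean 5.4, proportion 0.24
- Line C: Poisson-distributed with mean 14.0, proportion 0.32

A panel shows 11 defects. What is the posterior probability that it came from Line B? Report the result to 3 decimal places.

By Bayes' theorem, P(k | x) = P(Z=k) f_k(x) / Σ_j P(Z=j) f_j(x).
Evaluate each component's likelihood at the observed value:
  p_A = e^(−2.3)·2.3^11/11! = 2.39317e-05
  p_B = e^(−5.4)·5.4^11/11! = 0.0128821
  p_C = e^(−14.0)·14.0^11/11! = 0.0843587
Weight by the priors:
  P(Z=A)·p_A = 0.44 × 2.39317e-05 = 1.05299e-05
  P(Z=B)·p_B = 0.24 × 0.0128821 = 0.0030917
  P(Z=C)·p_C = 0.32 × 0.0843587 = 0.0269948
Evidence: 1.05299e-05 + 0.0030917 + 0.0269948 = 0.030097
P(Line B | x) = 0.0030917 / 0.030097 ≈ 0.103

0.103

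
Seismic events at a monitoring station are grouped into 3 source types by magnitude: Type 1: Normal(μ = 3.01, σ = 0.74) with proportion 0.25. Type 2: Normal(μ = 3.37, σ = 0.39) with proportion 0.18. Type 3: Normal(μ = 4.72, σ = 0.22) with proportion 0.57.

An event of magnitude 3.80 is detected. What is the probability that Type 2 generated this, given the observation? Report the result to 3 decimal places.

0.568

P(component k | x) = w_k·f_k(x) / marginal(x), where marginal(x) = Σ_j w_j·f_j(x).
Evaluate each component's likelihood at the observed value:
  p_1 = 0.304927
  p_2 = 0.55702
  p_3 = 0.000289136
Weight by the priors:
  w_1·p_1 = 0.25 × 0.304927 = 0.0762317
  w_2·p_2 = 0.18 × 0.55702 = 0.100264
  w_3·p_3 = 0.57 × 0.000289136 = 0.000164808
Sum: 0.0762317 + 0.100264 + 0.000164808 = 0.17666
P(Type 2 | data) = 0.100264 / 0.17666 ≈ 0.568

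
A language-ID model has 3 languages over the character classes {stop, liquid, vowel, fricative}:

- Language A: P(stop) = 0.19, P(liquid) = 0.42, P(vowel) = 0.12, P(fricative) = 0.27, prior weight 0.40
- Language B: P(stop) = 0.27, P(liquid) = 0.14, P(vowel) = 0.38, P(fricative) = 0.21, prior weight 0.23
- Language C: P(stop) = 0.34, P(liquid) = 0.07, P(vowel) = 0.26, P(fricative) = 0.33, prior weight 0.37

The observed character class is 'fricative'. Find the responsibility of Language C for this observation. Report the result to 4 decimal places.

0.4386

By Bayes' theorem, P(k | x) = π_k f_k(x) / Σ_j π_j f_j(x).
Evaluate each component's likelihood at the observed value:
  L_A = 0.27
  L_B = 0.21
  L_C = 0.33
Weight by the priors:
  π_A·L_A = 0.40 × 0.27 = 0.108
  π_B·L_B = 0.23 × 0.21 = 0.0483
  π_C·L_C = 0.37 × 0.33 = 0.1221
Evidence: 0.108 + 0.0483 + 0.1221 = 0.2784
So the posterior for Language C is 0.1221 / 0.2784 ≈ 0.4386.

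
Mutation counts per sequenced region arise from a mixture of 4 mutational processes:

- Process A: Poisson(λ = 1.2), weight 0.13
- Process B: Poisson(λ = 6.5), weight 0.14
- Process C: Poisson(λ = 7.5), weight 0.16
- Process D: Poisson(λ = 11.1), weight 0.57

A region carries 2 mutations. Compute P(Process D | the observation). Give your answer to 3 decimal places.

By Bayes' theorem, P(k | x) = P(Z=k) f_k(x) / Σ_j P(Z=j) f_j(x).
Component likelihoods at x = 2 mutations:
  L_A = e^(−1.2)·1.2^2/2! = 0.21686
  L_B = e^(−6.5)·6.5^2/2! = 0.0317602
  L_C = e^(−7.5)·7.5^2/2! = 0.0155555
  L_D = e^(−11.1)·11.1^2/2! = 0.000930995
Weight by the priors:
  P(Z=A)·L_A = 0.13 × 0.21686 = 0.0281918
  P(Z=B)·L_B = 0.14 × 0.0317602 = 0.00444642
  P(Z=C)·L_C = 0.16 × 0.0155555 = 0.00248888
  P(Z=D)·L_D = 0.57 × 0.000930995 = 0.000530667
Denominator: 0.0281918 + 0.00444642 + 0.00248888 + 0.000530667 = 0.0356577
So the posterior for Process D is 0.000530667 / 0.0356577 ≈ 0.015.

0.015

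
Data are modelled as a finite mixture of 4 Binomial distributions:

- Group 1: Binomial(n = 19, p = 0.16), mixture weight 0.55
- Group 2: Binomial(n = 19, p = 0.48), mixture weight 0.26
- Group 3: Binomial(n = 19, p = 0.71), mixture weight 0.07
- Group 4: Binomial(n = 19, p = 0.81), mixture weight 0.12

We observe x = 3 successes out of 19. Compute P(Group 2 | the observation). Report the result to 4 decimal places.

Apply Bayes' rule: the posterior for each component is proportional to its prior times its likelihood at x.
Evaluate each component's likelihood at the observed value:
  L_1 = 0.243867
  L_2 = 0.00306268
  L_3 = 8.67894e-07
  L_4 = 1.48538e-09
Unnormalised posteriors:
  π_1·L_1 = 0.55 × 0.243867 = 0.134127
  π_2·L_2 = 0.26 × 0.00306268 = 0.000796296
  π_3·L_3 = 0.07 × 8.67894e-07 = 6.07526e-08
  π_4·L_4 = 0.12 × 1.48538e-09 = 1.78245e-10
Sum: 0.134127 + 0.000796296 + 6.07526e-08 + 1.78245e-10 = 0.134923
So the posterior for Group 2 is 0.000796296 / 0.134923 ≈ 0.0059.

0.0059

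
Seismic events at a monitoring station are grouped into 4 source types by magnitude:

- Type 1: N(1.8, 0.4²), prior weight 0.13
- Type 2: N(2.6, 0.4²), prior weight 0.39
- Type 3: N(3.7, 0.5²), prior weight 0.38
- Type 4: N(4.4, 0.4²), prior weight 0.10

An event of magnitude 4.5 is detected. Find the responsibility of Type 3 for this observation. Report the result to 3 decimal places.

0.466

Apply Bayes' rule: the posterior for each component is proportional to its prior times its likelihood at x.
Normal densities:
  p_1 = 1.27373e-10
  p_2 = 1.25738e-05
  p_3 = 0.221842
  p_4 = 0.96667
Multiply by the mixture weights:
  π_1·p_1 = 0.13 × 1.27373e-10 = 1.65585e-11
  π_2·p_2 = 0.39 × 1.25738e-05 = 4.90377e-06
  π_3·p_3 = 0.38 × 0.221842 = 0.0842998
  π_4·p_4 = 0.10 × 0.96667 = 0.096667
Denominator: 1.65585e-11 + 4.90377e-06 + 0.0842998 + 0.096667 = 0.180972
P(Type 3 | 4.5) = 0.0842998 / 0.180972 ≈ 0.466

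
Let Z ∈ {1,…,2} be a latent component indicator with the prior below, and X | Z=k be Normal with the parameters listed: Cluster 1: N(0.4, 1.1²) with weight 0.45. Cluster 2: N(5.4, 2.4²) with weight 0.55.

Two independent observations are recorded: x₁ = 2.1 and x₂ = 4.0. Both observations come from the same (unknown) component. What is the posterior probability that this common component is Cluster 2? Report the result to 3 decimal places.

0.983

P(component k | x) = P(Z=k)·f_k(x) / marginal(x), where marginal(x) = Σ_j P(Z=j)·f_j(x).
Since both observations come from the same component, the likelihood for component k is f_k(x₁)·f_k(x₂).
  p_1 = [(1/(1.1·√(2π)))·exp(−(2.1−0.4)²/(2·1.1²)) = 0.362675·exp(-1.19421) = 0.109869] × [0.00171281] = 0.000188185
  p_2 = [(1/(2.4·√(2π)))·exp(−(2.1−5.4)²/(2·2.4²)) = 0.166226·exp(-0.94531) = 0.0645884] × [0.14022] = 0.00905656
Unnormalised posteriors:
  P(Z=1)·p_1 = 0.45 × 0.000188185 = 8.46833e-05
  P(Z=2)·p_2 = 0.55 × 0.00905656 = 0.00498111
Sum: 8.46833e-05 + 0.00498111 = 0.00506579
P(Cluster 2 | x₁, x₂) ≈ 0.983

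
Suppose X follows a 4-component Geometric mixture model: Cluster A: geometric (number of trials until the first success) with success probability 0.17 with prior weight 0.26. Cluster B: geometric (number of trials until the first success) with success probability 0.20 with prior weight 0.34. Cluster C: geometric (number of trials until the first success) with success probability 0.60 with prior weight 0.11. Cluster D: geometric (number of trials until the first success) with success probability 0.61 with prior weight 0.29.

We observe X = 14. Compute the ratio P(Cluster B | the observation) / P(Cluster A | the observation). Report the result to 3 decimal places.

Only the two components matter; the odds are (π_i f_i(x)) / (π_j f_j(x)).
Evaluate each component's likelihood at the observed value:
  f_A = 0.17·(1−0.17)^13 = 0.17·0.0887187 = 0.0150822
  f_B = 0.20·(1−0.20)^13 = 0.20·0.0549756 = 0.0109951
  f_C = 0.60·(1−0.60)^13 = 0.60·6.71089e-06 = 4.02653e-06
  f_D = 0.61·(1−0.61)^13 = 0.61·4.82881e-06 = 2.94557e-06
Odds = (0.34/0.26) × (0.0109951/0.0150822) = 1.30769 × 0.729014 ≈ 0.953

0.953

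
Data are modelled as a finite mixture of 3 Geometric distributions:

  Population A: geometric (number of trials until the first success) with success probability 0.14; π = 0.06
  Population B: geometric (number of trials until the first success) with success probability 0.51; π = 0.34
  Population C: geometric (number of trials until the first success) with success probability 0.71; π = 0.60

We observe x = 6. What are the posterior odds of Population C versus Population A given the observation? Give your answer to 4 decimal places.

Only the two components matter; the odds are (w_i f_i(x)) / (w_j f_j(x)).
Geometric probabilities:
  L_A = 0.0658598
  L_B = 0.0144062
  L_C = 0.00145629
Odds = (0.60/0.06) × (0.00145629/0.0658598) = 10 × 0.022112 ≈ 0.2211

0.2211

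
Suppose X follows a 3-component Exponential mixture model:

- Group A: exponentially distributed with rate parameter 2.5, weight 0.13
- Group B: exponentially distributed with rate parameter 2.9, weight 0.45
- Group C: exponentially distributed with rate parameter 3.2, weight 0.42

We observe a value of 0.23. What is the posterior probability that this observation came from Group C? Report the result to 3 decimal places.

0.430

Posterior ∝ prior × likelihood, so P(k | x) ∝ π_k f_k(x); normalise over all components.
Component likelihoods at x = 0.23:
  L_A = 2.5·e^(−2.5·0.23) = 2.5·e^(−0.5750) = 1.40676
  L_B = 2.9·e^(−2.9·0.23) = 2.9·e^(−0.6670) = 1.48841
  L_C = 3.2·e^(−3.2·0.23) = 3.2·e^(−0.7360) = 1.53288
Unnormalised posteriors:
  π_A·L_A = 0.13 × 1.40676 = 0.182879
  π_B·L_B = 0.45 × 1.48841 = 0.669786
  π_C·L_C = 0.42 × 1.53288 = 0.643811
Denominator: 0.182879 + 0.669786 + 0.643811 = 1.49648
So the posterior for Group C is 0.643811 / 1.49648 ≈ 0.430.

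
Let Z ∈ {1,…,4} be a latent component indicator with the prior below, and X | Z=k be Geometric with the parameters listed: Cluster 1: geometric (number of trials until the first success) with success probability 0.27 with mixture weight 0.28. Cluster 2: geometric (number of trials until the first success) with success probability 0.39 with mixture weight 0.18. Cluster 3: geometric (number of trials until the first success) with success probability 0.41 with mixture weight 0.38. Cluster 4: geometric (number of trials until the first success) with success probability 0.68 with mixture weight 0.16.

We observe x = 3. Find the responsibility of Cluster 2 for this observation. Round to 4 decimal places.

0.1982

By Bayes' theorem, P(k | x) = P(Z=k) f_k(x) / Σ_j P(Z=j) f_j(x).
Evaluate each component's likelihood at the observed value:
  f_1 = 0.27·(1−0.27)^2 = 0.27·0.5329 = 0.143883
  f_2 = 0.39·(1−0.39)^2 = 0.39·0.3721 = 0.145119
  f_3 = 0.41·(1−0.41)^2 = 0.41·0.3481 = 0.142721
  f_4 = 0.68·(1−0.68)^2 = 0.68·0.1024 = 0.069632
Unnormalised posteriors:
  P(Z=1)·f_1 = 0.28 × 0.143883 = 0.0402872
  P(Z=2)·f_2 = 0.18 × 0.145119 = 0.0261214
  P(Z=3)·f_3 = 0.38 × 0.142721 = 0.054234
  P(Z=4)·f_4 = 0.16 × 0.069632 = 0.0111411
Denominator: 0.0402872 + 0.0261214 + 0.054234 + 0.0111411 = 0.131784
P(Cluster 2 | x) = 0.0261214 / 0.131784 ≈ 0.1982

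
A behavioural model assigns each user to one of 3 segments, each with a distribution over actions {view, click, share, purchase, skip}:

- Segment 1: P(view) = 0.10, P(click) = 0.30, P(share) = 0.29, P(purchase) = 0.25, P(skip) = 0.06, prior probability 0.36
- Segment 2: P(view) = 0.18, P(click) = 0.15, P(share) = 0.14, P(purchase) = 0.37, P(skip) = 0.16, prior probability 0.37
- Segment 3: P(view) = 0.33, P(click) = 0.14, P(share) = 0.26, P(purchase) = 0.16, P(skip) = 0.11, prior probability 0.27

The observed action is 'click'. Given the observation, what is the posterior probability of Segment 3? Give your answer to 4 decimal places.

The responsibility of component k is π_k f_k(x) divided by Σ_j π_j f_j(x).
Categorical probabilities:
  L_1 = P(click | comp) = 0.30
  L_2 = P(click | comp) = 0.15
  L_3 = P(click | comp) = 0.14
Multiply by the mixture weights:
  π_1·L_1 = 0.36 × 0.3 = 0.108
  π_2·L_2 = 0.37 × 0.15 = 0.0555
  π_3·L_3 = 0.27 × 0.14 = 0.0378
Marginal: 0.108 + 0.0555 + 0.0378 = 0.2013
P(Segment 3 | x) = 0.0378 / 0.2013 ≈ 0.1878

0.1878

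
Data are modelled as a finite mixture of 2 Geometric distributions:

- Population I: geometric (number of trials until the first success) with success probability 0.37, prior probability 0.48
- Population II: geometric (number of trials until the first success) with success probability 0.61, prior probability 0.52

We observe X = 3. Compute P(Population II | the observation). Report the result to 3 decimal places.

The responsibility of component k is P(Z=k) f_k(x) divided by Σ_j P(Z=j) f_j(x).
Component likelihoods at x = 3:
  L_I = 0.146853
  L_II = 0.092781
Multiply by the mixture weights:
  P(Z=I)·L_I = 0.48 × 0.146853 = 0.0704894
  P(Z=II)·L_II = 0.52 × 0.092781 = 0.0482461
Denominator: 0.0704894 + 0.0482461 = 0.118736
P(Population II | the observation) = 0.0482461 / 0.118736 ≈ 0.406

0.406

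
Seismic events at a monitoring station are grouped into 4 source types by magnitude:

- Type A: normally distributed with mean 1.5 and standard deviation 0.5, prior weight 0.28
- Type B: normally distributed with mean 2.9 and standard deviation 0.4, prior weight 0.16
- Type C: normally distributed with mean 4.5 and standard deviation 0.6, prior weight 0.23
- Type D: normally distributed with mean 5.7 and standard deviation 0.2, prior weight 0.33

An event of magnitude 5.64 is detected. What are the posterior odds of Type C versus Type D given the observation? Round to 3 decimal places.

0.040

Posterior odds = (π_i f_i(x)) / (π_j f_j(x)); the normalising sum cancels.
Normal densities:
  f_A = (1/(0.5·√(2π)))·exp(−(5.64−1.5)²/(2·0.5²)) = 0.797885·exp(-34.27920) = 1.03436e-15
  f_B = (1/(0.4·√(2π)))·exp(−(5.64−2.9)²/(2·0.4²)) = 0.997356·exp(-23.46125) = 6.45296e-11
  f_C = (1/(0.6·√(2π)))·exp(−(5.64−4.5)²/(2·0.6²)) = 0.664904·exp(-1.80500) = 0.10936
  f_D = (1/(0.2·√(2π)))·exp(−(5.64−5.7)²/(2·0.2²)) = 1.994711·exp(-0.04500) = 1.90694
0.0251527 / 0.62929 ≈ 0.040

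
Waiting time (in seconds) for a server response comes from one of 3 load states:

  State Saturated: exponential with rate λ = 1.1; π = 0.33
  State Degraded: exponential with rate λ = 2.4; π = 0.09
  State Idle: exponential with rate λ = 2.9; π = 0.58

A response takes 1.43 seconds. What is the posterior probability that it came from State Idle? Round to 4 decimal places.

P(component k | x) = w_k·f_k(x) / marginal(x), where marginal(x) = Σ_j w_j·f_j(x).
Evaluate each component's likelihood at the observed value:
  p_Saturated = 1.1·e^(−1.1·1.43) = 1.1·e^(−1.5730) = 0.228164
  p_Degraded = 2.4·e^(−2.4·1.43) = 2.4·e^(−3.4320) = 0.0775734
  p_Idle = 2.9·e^(−2.9·1.43) = 2.9·e^(−4.1470) = 0.0458542
Unnormalised posteriors:
  w_Saturated·p_Saturated = 0.33 × 0.228164 = 0.0752942
  w_Degraded·p_Degraded = 0.09 × 0.0775734 = 0.0069816
  w_Idle·p_Idle = 0.58 × 0.0458542 = 0.0265954
Denominator: 0.0752942 + 0.0069816 + 0.0265954 = 0.108871
P(State Idle | 1.43 seconds) = 0.0265954 / 0.108871 ≈ 0.2443

0.2443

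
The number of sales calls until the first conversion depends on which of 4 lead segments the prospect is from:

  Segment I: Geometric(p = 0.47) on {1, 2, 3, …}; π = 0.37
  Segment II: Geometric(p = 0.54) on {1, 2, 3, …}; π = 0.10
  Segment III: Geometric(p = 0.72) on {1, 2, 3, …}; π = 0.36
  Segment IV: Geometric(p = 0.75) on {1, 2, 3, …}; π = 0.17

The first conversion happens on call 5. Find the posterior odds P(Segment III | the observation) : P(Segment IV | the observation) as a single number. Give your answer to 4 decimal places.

3.1989

Posterior odds = (w_i f_i(x)) / (w_j f_j(x)); the normalising sum cancels.
Component likelihoods at x = 5:
  L_I = 0.47·(1−0.47)^4 = 0.47·0.0789048 = 0.0370853
  L_II = 0.54·(1−0.54)^4 = 0.54·0.0447746 = 0.0241783
  L_III = 0.72·(1−0.72)^4 = 0.72·0.00614656 = 0.00442552
  L_IV = 0.75·(1−0.75)^4 = 0.75·0.00390625 = 0.00292969
0.00159319 / 0.000498047 ≈ 3.1989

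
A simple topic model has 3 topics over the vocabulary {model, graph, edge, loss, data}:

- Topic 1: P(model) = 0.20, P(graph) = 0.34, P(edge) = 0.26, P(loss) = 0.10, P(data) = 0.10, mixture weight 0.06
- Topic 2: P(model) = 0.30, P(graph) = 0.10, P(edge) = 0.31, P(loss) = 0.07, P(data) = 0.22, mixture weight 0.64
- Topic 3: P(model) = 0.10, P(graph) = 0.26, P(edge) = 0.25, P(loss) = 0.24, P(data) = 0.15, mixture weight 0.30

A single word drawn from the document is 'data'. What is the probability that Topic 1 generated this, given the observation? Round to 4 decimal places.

0.0313

P(component k | x) = P(Z=k)·f_k(x) / marginal(x), where marginal(x) = Σ_j P(Z=j)·f_j(x).
Evaluate each component's likelihood at the observed value:
  p_1 = 0.1
  p_2 = 0.22
  p_3 = 0.15
Multiply by the mixture weights:
  P(Z=1)·p_1 = 0.06 × 0.1 = 0.006
  P(Z=2)·p_2 = 0.64 × 0.22 = 0.1408
  P(Z=3)·p_3 = 0.30 × 0.15 = 0.045
Evidence: 0.006 + 0.1408 + 0.045 = 0.1918
So the posterior for Topic 1 is 0.006 / 0.1918 ≈ 0.0313.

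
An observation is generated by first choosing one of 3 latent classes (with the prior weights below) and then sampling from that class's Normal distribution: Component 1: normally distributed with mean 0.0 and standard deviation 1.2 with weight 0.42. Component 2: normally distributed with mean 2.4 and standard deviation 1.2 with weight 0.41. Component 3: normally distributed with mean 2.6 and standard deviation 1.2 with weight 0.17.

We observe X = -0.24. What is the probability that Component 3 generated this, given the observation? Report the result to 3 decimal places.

Apply Bayes' rule: the posterior for each component is proportional to its prior times its likelihood at x.
Normal densities:
  f_1 = (1/(1.2·√(2π)))·exp(−(-0.24−0.0)²/(2·1.2²)) = 0.332452·exp(-0.02000) = 0.325869
  f_2 = (1/(1.2·√(2π)))·exp(−(-0.24−2.4)²/(2·1.2²)) = 0.332452·exp(-2.42000) = 0.0295622
  f_3 = (1/(1.2·√(2π)))·exp(−(-0.24−2.6)²/(2·1.2²)) = 0.332452·exp(-2.80056) = 0.0202052
Unnormalised posteriors:
  π_1·f_1 = 0.42 × 0.325869 = 0.136865
  π_2·f_2 = 0.41 × 0.0295622 = 0.0121205
  π_3·f_3 = 0.17 × 0.0202052 = 0.00343488
Marginal: 0.136865 + 0.0121205 + 0.00343488 = 0.15242
Responsibility of Component 3: 0.00343488 / 0.15242 ≈ 0.023

0.023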